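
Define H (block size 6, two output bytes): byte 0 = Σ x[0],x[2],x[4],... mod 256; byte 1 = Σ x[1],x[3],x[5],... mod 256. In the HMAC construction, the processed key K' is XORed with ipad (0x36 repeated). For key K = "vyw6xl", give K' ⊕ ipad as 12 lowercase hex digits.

404f41004e5a

Key "vyw6xl" = 76 79 77 36 78 6c is exactly B = 6 bytes: K' = 76 79 77 36 78 6c.
XOR each byte with 0x36: 76⊕36=40, 79⊕36=4f, 77⊕36=41, 36⊕36=00, 78⊕36=4e, 6c⊕36=5a.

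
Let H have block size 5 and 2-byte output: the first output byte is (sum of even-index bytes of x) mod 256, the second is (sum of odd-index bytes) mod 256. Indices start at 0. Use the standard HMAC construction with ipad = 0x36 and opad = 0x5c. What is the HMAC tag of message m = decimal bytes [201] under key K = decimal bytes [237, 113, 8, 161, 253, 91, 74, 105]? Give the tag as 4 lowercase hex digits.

f75c

Key decimal bytes [237, 113, 8, 161, 253, 91, 74, 105] = ed 71 08 a1 fd 5b 4a 69 is 8 bytes > B = 5, so hash it first: H(key) = 3c d6, then zero-pad to 5 bytes: K' = 3c d6 00 00 00.
K' ⊕ ipad = 0a e0 36 36 36.  K' ⊕ opad = 60 8a 5c 5c 5c.
Inner input = (K'⊕ipad) ∥ m = 0a e0 36 36 36 ∥ c9.
Inner hash: even-index sum = 118 mod 256 = 118; odd-index sum = 479 mod 256 = 223 → 76 df.
Outer input = (K'⊕opad) ∥ inner = 60 8a 5c 5c 5c ∥ 76 df.
Outer hash (tag): even-index sum = 503 mod 256 = 247; odd-index sum = 348 mod 256 = 92 → f7 5c.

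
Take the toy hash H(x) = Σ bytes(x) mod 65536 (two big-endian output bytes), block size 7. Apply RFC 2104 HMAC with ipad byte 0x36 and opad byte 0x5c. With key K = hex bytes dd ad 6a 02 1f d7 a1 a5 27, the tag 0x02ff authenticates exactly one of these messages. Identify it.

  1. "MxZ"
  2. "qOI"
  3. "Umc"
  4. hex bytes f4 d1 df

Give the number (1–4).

Key hex bytes dd ad 6a 02 1f d7 a1 a5 27 is 9 bytes > B = 7, so hash it first: H(key) = 04 59, then zero-pad to 7 bytes: K' = 04 59 00 00 00 00 00.
K' ⊕ ipad = 32 6f 36 36 36 36 36; K' ⊕ opad = 58 05 5c 5c 5c 5c 5c.
m1: inner = H(32 6f 36 36 36 36 36 4d 78 5a) = 02 ce; tag = H(58 05 5c 5c 5c 5c 5c 02 ce) = 02f9
m2: inner = H(32 6f 36 36 36 36 36 71 4f 49) = 02 b8; tag = H(58 05 5c 5c 5c 5c 5c 02 b8) = 02e3
m3: inner = H(32 6f 36 36 36 36 36 55 6d 63) = 02 d4; tag = H(58 05 5c 5c 5c 5c 5c 02 d4) = 02ff ← matches
m4: inner = H(32 6f 36 36 36 36 36 f4 d1 df) = 04 53; tag = H(58 05 5c 5c 5c 5c 5c 04 53) = 0280

3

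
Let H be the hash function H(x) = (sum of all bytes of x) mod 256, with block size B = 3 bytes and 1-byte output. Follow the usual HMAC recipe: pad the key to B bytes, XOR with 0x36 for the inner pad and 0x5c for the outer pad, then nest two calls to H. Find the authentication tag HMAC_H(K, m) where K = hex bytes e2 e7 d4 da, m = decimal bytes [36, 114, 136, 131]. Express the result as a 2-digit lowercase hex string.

Key hex bytes e2 e7 d4 da is 4 bytes > B = 3, so hash it first: H(key) = 77, then zero-pad to 3 bytes: K' = 77 00 00.
K' ⊕ ipad = 41 36 36.  K' ⊕ opad = 2b 5c 5c.
Inner input = (K'⊕ipad) ∥ m = 41 36 36 ∥ 24 72 88 83.
Inner hash: sum = 65+54+54+36+114+136+131 = 590; mod 256 = 78 → 4e.
Outer input = (K'⊕opad) ∥ inner = 2b 5c 5c ∥ 4e.
Outer hash (tag): sum = 43+92+92+78 = 305; mod 256 = 49 → 31.

31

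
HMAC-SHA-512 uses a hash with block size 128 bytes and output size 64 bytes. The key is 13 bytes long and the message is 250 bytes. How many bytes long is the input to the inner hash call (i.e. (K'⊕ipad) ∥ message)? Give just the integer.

378

Key is 13 ≤ 128 bytes, zero-padded: |K'| = 128.
Inner input = (K'⊕ipad) ∥ m → 128 + 250 = 378 bytes.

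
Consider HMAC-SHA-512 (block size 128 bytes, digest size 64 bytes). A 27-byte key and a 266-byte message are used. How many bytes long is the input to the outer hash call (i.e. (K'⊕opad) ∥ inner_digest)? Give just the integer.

192

Key is 27 ≤ 128 bytes, zero-padded: |K'| = 128.
Outer input = (K'⊕opad) ∥ H(inner) → 128 + 64 = 192 bytes.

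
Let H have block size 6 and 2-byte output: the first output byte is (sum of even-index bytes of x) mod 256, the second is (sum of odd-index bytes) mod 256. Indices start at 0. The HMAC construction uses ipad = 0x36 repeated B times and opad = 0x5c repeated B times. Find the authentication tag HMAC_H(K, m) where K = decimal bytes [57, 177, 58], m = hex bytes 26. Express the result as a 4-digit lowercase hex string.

Key decimal bytes [57, 177, 58] = 39 b1 3a is 3 bytes ≤ B = 6; zero-pad to 6 bytes: K' = 39 b1 3a 00 00 00.
K' ⊕ ipad = 0f 87 0c 36 36 36.  K' ⊕ opad = 65 ed 66 5c 5c 5c.
Inner input = (K'⊕ipad) ∥ m = 0f 87 0c 36 36 36 ∥ 26.
Inner hash: even-index sum = 119 mod 256 = 119; odd-index sum = 243 mod 256 = 243 → 77 f3.
Outer input = (K'⊕opad) ∥ inner = 65 ed 66 5c 5c 5c ∥ 77 f3.
Outer hash (tag): even-index sum = 414 mod 256 = 158; odd-index sum = 664 mod 256 = 152 → 9e 98.

9e98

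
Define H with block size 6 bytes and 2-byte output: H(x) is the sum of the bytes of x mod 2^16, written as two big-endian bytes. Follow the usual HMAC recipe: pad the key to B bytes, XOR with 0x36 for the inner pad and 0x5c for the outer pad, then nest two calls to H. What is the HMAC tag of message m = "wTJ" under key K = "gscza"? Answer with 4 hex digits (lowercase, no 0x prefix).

0243

Key "gscza" = 67 73 63 7a 61 is 5 bytes ≤ B = 6; zero-pad to 6 bytes: K' = 67 73 63 7a 61 00.
K' ⊕ ipad = 51 45 55 4c 57 36.  K' ⊕ opad = 3b 2f 3f 26 3d 5c.
Inner input = (K'⊕ipad) ∥ m = 51 45 55 4c 57 36 ∥ 77 54 4a.
Inner hash: sum = 81+69+85+76+87+54+119+84+74 = 729 → 02 d9.
Outer input = (K'⊕opad) ∥ inner = 3b 2f 3f 26 3d 5c ∥ 02 d9.
Outer hash (tag): sum = 59+47+63+38+61+92+2+217 = 579 → 02 43.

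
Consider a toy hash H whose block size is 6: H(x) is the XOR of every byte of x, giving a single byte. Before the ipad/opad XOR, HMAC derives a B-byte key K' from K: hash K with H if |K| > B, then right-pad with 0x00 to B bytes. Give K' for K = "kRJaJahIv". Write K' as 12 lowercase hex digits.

|K| = 9 > B = 6, so first hash the key.
H(K): XOR 6b⊕52⊕4a⊕61⊕4a⊕61⊕68⊕49⊕76 = 6e.
Zero-pad H(K) = 6e to 6 bytes: K' = 6e 00 00 00 00 00.

6e0000000000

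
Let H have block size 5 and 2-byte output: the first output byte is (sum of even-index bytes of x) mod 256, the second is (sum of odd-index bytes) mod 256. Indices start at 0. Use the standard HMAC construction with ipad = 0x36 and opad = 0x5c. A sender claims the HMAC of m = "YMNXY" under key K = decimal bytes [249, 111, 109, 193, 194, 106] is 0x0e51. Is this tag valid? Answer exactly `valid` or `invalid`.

valid

Key decimal bytes [249, 111, 109, 193, 194, 106] = f9 6f 6d c1 c2 6a is 6 bytes > B = 5, so hash it first: H(key) = 28 9a, then zero-pad to 5 bytes: K' = 28 9a 00 00 00.
K' ⊕ ipad = 1e ac 36 36 36; K' ⊕ opad = 74 c6 5c 5c 5c.
Inner hash: even-index sum = 303 mod 256 = 47; odd-index sum = 482 mod 256 = 226 → 2f e2.
Outer hash (recomputed tag): even-index sum = 526 mod 256 = 14; odd-index sum = 337 mod 256 = 81 → 0e 51.
Recomputed tag = 0e51; claimed = 0e51 → match.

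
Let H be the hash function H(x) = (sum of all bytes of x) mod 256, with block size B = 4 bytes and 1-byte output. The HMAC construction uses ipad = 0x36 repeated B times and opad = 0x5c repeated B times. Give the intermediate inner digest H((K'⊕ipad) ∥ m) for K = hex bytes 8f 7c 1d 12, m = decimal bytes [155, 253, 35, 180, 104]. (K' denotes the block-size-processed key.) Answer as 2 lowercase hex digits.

29

Key hex bytes 8f 7c 1d 12 is exactly B = 4 bytes: K' = 8f 7c 1d 12.
K' ⊕ ipad = b9 4a 2b 24.
Inner input = b9 4a 2b 24 ∥ 9b fd 23 b4 68.
Inner hash: sum = 185+74+43+36+155+253+35+180+104 = 1065; mod 256 = 41 → 29.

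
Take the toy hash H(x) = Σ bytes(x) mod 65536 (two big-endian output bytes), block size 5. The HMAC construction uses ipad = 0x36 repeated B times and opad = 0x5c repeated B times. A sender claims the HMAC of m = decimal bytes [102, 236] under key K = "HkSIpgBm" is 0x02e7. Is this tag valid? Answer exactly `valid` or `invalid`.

Key "HkSIpgBm" = 48 6b 53 49 70 67 42 6d is 8 bytes > B = 5, so hash it first: H(key) = 02 d5, then zero-pad to 5 bytes: K' = 02 d5 00 00 00.
K' ⊕ ipad = 34 e3 36 36 36; K' ⊕ opad = 5e 89 5c 5c 5c.
Inner hash: sum = 52+227+54+54+54+102+236 = 779 → 03 0b.
Outer hash (recomputed tag): sum = 94+137+92+92+92+3+11 = 521 → 02 09.
Recomputed tag = 0209; claimed = 02e7 → mismatch.

invalid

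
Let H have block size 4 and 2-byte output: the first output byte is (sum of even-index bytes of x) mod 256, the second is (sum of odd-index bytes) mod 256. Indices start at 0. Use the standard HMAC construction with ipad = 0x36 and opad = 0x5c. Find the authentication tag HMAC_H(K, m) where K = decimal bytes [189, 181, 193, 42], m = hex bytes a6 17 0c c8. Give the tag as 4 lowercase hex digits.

b2dd

Key decimal bytes [189, 181, 193, 42] = bd b5 c1 2a is exactly B = 4 bytes: K' = bd b5 c1 2a.
K' ⊕ ipad = 8b 83 f7 1c.  K' ⊕ opad = e1 e9 9d 76.
Inner input = (K'⊕ipad) ∥ m = 8b 83 f7 1c ∥ a6 17 0c c8.
Inner hash: even-index sum = 564 mod 256 = 52; odd-index sum = 382 mod 256 = 126 → 34 7e.
Outer input = (K'⊕opad) ∥ inner = e1 e9 9d 76 ∥ 34 7e.
Outer hash (tag): even-index sum = 434 mod 256 = 178; odd-index sum = 477 mod 256 = 221 → b2 dd.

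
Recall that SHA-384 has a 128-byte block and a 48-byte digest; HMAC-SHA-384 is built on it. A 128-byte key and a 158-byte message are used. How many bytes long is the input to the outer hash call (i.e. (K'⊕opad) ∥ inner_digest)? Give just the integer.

176

Key is 128 ≤ 128 bytes, zero-padded: |K'| = 128.
Outer input = (K'⊕opad) ∥ H(inner) → 128 + 48 = 176 bytes.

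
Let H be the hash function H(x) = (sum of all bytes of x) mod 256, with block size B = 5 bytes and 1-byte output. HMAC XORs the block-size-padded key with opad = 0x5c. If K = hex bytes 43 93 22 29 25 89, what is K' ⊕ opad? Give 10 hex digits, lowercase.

935c5c5c5c

Key hex bytes 43 93 22 29 25 89 is 6 bytes > B = 5, so hash it first: H(key) = cf, then zero-pad to 5 bytes: K' = cf 00 00 00 00.
XOR each byte with 0x5c: cf⊕5c=93, 00⊕5c=5c, 00⊕5c=5c, 00⊕5c=5c, 00⊕5c=5c.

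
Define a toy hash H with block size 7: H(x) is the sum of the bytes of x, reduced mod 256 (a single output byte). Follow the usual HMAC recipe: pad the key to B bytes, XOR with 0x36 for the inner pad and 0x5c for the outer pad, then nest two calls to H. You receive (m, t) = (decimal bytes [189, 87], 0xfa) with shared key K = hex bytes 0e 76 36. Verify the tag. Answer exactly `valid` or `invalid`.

Key hex bytes 0e 76 36 is 3 bytes ≤ B = 7; zero-pad to 7 bytes: K' = 0e 76 36 00 00 00 00.
K' ⊕ ipad = 38 40 00 36 36 36 36; K' ⊕ opad = 52 2a 6a 5c 5c 5c 5c.
Inner hash: sum = 56+64+0+54+54+54+54+189+87 = 612; mod 256 = 100 → 64.
Outer hash (recomputed tag): sum = 82+42+106+92+92+92+92+100 = 698; mod 256 = 186 → ba.
Recomputed tag = ba; claimed = fa → mismatch.

invalid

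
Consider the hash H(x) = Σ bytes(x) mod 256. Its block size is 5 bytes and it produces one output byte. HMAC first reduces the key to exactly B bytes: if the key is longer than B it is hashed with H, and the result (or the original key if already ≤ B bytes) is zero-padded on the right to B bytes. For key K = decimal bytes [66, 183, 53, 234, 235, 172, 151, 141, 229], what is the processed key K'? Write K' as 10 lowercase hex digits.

|K| = 9 > B = 5, so first hash the key.
H(K): sum = 66+183+53+234+235+172+151+141+229 = 1464; mod 256 = 184 → b8.
Zero-pad H(K) = b8 to 5 bytes: K' = b8 00 00 00 00.

b800000000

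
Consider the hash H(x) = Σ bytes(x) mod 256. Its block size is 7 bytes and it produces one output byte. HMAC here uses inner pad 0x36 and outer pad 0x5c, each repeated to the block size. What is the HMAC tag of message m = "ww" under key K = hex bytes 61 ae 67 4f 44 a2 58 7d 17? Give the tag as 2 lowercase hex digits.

Key hex bytes 61 ae 67 4f 44 a2 58 7d 17 is 9 bytes > B = 7, so hash it first: H(key) = 97, then zero-pad to 7 bytes: K' = 97 00 00 00 00 00 00.
K' ⊕ ipad = a1 36 36 36 36 36 36.  K' ⊕ opad = cb 5c 5c 5c 5c 5c 5c.
Inner input = (K'⊕ipad) ∥ m = a1 36 36 36 36 36 36 ∥ 77 77.
Inner hash: sum = 161+54+54+54+54+54+54+119+119 = 723; mod 256 = 211 → d3.
Outer input = (K'⊕opad) ∥ inner = cb 5c 5c 5c 5c 5c 5c ∥ d3.
Outer hash (tag): sum = 203+92+92+92+92+92+92+211 = 966; mod 256 = 198 → c6.

c6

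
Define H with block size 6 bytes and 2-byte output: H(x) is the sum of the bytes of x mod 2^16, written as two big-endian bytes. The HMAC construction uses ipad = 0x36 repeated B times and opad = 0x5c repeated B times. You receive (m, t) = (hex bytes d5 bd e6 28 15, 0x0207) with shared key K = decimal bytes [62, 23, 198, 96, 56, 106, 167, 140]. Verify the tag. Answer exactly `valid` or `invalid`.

valid

Key decimal bytes [62, 23, 198, 96, 56, 106, 167, 140] = 3e 17 c6 60 38 6a a7 8c is 8 bytes > B = 6, so hash it first: H(key) = 03 50, then zero-pad to 6 bytes: K' = 03 50 00 00 00 00.
K' ⊕ ipad = 35 66 36 36 36 36; K' ⊕ opad = 5f 0c 5c 5c 5c 5c.
Inner hash: sum = 53+102+54+54+54+54+213+189+230+40+21 = 1064 → 04 28.
Outer hash (recomputed tag): sum = 95+12+92+92+92+92+4+40 = 519 → 02 07.
Recomputed tag = 0207; claimed = 0207 → match.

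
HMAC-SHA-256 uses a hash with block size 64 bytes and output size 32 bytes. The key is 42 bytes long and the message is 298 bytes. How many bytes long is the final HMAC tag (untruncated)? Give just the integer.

The tag is one SHA-256 digest: 32 bytes.

32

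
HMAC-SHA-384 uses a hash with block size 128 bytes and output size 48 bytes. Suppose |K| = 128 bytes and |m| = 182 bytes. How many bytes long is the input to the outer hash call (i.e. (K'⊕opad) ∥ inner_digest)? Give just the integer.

176

Key is 128 ≤ 128 bytes, zero-padded: |K'| = 128.
Outer input = (K'⊕opad) ∥ H(inner) → 128 + 48 = 176 bytes.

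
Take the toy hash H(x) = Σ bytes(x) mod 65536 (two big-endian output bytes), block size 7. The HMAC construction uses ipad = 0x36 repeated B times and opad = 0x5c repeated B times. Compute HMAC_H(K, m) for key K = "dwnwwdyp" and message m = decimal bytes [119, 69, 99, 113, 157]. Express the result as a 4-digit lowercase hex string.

0329

Key "dwnwwdyp" = 64 77 6e 77 77 64 79 70 is 8 bytes > B = 7, so hash it first: H(key) = 03 84, then zero-pad to 7 bytes: K' = 03 84 00 00 00 00 00.
K' ⊕ ipad = 35 b2 36 36 36 36 36.  K' ⊕ opad = 5f d8 5c 5c 5c 5c 5c.
Inner input = (K'⊕ipad) ∥ m = 35 b2 36 36 36 36 36 ∥ 77 45 63 71 9d.
Inner hash: sum = 53+178+54+54+54+54+54+119+69+99+113+157 = 1058 → 04 22.
Outer input = (K'⊕opad) ∥ inner = 5f d8 5c 5c 5c 5c 5c ∥ 04 22.
Outer hash (tag): sum = 95+216+92+92+92+92+92+4+34 = 809 → 03 29.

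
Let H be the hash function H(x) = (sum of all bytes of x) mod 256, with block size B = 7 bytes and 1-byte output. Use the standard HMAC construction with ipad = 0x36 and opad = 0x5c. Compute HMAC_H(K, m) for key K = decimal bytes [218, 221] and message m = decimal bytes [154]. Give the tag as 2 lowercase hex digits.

52

Key decimal bytes [218, 221] = da dd is 2 bytes ≤ B = 7; zero-pad to 7 bytes: K' = da dd 00 00 00 00 00.
K' ⊕ ipad = ec eb 36 36 36 36 36.  K' ⊕ opad = 86 81 5c 5c 5c 5c 5c.
Inner input = (K'⊕ipad) ∥ m = ec eb 36 36 36 36 36 ∥ 9a.
Inner hash: sum = 236+235+54+54+54+54+54+154 = 895; mod 256 = 127 → 7f.
Outer input = (K'⊕opad) ∥ inner = 86 81 5c 5c 5c 5c 5c ∥ 7f.
Outer hash (tag): sum = 134+129+92+92+92+92+92+127 = 850; mod 256 = 82 → 52.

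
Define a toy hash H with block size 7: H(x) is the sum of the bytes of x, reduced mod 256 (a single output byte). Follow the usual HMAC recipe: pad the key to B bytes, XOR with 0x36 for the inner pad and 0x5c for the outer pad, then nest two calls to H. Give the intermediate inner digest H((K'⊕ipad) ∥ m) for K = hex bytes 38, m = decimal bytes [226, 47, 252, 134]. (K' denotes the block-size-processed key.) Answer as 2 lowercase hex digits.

e5

Key hex bytes 38 is 1 byte ≤ B = 7; zero-pad to 7 bytes: K' = 38 00 00 00 00 00 00.
K' ⊕ ipad = 0e 36 36 36 36 36 36.
Inner input = 0e 36 36 36 36 36 36 ∥ e2 2f fc 86.
Inner hash: sum = 14+54+54+54+54+54+54+226+47+252+134 = 997; mod 256 = 229 → e5.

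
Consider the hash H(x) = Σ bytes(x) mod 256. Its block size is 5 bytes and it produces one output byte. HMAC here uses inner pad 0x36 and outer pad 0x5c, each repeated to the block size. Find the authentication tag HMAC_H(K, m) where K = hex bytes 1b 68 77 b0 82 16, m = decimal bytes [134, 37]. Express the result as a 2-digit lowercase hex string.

Key hex bytes 1b 68 77 b0 82 16 is 6 bytes > B = 5, so hash it first: H(key) = 42, then zero-pad to 5 bytes: K' = 42 00 00 00 00.
K' ⊕ ipad = 74 36 36 36 36.  K' ⊕ opad = 1e 5c 5c 5c 5c.
Inner input = (K'⊕ipad) ∥ m = 74 36 36 36 36 ∥ 86 25.
Inner hash: sum = 116+54+54+54+54+134+37 = 503; mod 256 = 247 → f7.
Outer input = (K'⊕opad) ∥ inner = 1e 5c 5c 5c 5c ∥ f7.
Outer hash (tag): sum = 30+92+92+92+92+247 = 645; mod 256 = 133 → 85.

85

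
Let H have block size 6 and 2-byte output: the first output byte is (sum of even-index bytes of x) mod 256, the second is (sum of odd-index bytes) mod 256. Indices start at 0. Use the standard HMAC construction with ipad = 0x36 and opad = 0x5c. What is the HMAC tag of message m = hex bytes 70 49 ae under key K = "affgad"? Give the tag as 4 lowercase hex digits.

d0e9

Key "affgad" = 61 66 66 67 61 64 is exactly B = 6 bytes: K' = 61 66 66 67 61 64.
K' ⊕ ipad = 57 50 50 51 57 52.  K' ⊕ opad = 3d 3a 3a 3b 3d 38.
Inner input = (K'⊕ipad) ∥ m = 57 50 50 51 57 52 ∥ 70 49 ae.
Inner hash: even-index sum = 540 mod 256 = 28; odd-index sum = 316 mod 256 = 60 → 1c 3c.
Outer input = (K'⊕opad) ∥ inner = 3d 3a 3a 3b 3d 38 ∥ 1c 3c.
Outer hash (tag): even-index sum = 208 mod 256 = 208; odd-index sum = 233 mod 256 = 233 → d0 e9.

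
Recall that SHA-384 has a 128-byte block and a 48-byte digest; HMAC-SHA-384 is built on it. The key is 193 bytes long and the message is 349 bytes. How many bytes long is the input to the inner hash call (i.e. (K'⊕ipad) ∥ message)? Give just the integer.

477

Key is 193 > 128 bytes, so it is hashed to 48 bytes then zero-padded to 128: |K'| = 128.
Inner input = (K'⊕ipad) ∥ m → 128 + 349 = 477 bytes.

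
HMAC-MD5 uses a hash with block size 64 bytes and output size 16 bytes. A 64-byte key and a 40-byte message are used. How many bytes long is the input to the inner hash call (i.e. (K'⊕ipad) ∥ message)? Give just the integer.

104

Key is 64 ≤ 64 bytes, zero-padded: |K'| = 64.
Inner input = (K'⊕ipad) ∥ m → 64 + 40 = 104 bytes.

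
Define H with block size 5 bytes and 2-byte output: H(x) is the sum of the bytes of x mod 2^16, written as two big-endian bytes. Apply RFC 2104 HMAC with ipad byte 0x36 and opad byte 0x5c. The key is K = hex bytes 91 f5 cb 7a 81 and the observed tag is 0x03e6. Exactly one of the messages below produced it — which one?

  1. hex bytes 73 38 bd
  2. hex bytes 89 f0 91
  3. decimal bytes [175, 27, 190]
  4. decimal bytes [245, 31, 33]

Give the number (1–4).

Key hex bytes 91 f5 cb 7a 81 is exactly B = 5 bytes: K' = 91 f5 cb 7a 81.
K' ⊕ ipad = a7 c3 fd 4c b7; K' ⊕ opad = cd a9 97 26 dd.
m1: inner = H(a7 c3 fd 4c b7 73 38 bd) = 04 d2; tag = H(cd a9 97 26 dd 04 d2) = 03e6 ← matches
m2: inner = H(a7 c3 fd 4c b7 89 f0 91) = 05 74; tag = H(cd a9 97 26 dd 05 74) = 0389
m3: inner = H(a7 c3 fd 4c b7 af 1b be) = 04 f2; tag = H(cd a9 97 26 dd 04 f2) = 0406
m4: inner = H(a7 c3 fd 4c b7 f5 1f 21) = 04 9f; tag = H(cd a9 97 26 dd 04 9f) = 03b3

1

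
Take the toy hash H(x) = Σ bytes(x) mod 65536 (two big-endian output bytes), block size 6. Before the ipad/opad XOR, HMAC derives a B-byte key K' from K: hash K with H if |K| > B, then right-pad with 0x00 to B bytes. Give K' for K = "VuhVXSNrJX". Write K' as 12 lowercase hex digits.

|K| = 10 > B = 6, so first hash the key.
H(K): sum = 86+117+104+86+88+83+78+114+74+88 = 918 → 03 96.
Zero-pad H(K) = 03 96 to 6 bytes: K' = 03 96 00 00 00 00.

039600000000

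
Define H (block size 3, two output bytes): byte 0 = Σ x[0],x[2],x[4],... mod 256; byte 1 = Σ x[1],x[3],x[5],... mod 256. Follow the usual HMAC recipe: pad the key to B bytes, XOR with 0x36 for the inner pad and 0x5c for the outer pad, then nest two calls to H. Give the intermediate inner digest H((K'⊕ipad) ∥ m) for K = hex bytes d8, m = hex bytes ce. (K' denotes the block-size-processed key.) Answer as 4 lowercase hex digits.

2404

Key hex bytes d8 is 1 byte ≤ B = 3; zero-pad to 3 bytes: K' = d8 00 00.
K' ⊕ ipad = ee 36 36.
Inner input = ee 36 36 ∥ ce.
Inner hash: even-index sum = 292 mod 256 = 36; odd-index sum = 260 mod 256 = 4 → 24 04.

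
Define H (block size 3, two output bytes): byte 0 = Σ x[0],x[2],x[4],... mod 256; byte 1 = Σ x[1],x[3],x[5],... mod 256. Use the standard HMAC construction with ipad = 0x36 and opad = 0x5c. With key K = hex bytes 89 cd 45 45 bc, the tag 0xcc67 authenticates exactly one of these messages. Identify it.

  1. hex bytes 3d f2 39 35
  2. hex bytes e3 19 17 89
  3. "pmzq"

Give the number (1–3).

Key hex bytes 89 cd 45 45 bc is 5 bytes > B = 3, so hash it first: H(key) = 8a 12, then zero-pad to 3 bytes: K' = 8a 12 00.
K' ⊕ ipad = bc 24 36; K' ⊕ opad = d6 4e 5c.
m1: inner = H(bc 24 36 3d f2 39 35) = 19 9a; tag = H(d6 4e 5c 19 9a) = cc67 ← matches
m2: inner = H(bc 24 36 e3 19 17 89) = 94 1e; tag = H(d6 4e 5c 94 1e) = 50e2
m3: inner = H(bc 24 36 70 6d 7a 71) = d0 0e; tag = H(d6 4e 5c d0 0e) = 401e

1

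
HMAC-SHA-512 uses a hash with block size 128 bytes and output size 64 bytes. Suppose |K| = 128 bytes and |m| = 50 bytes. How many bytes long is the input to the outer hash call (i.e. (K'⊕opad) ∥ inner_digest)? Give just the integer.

Key is 128 ≤ 128 bytes, zero-padded: |K'| = 128.
Outer input = (K'⊕opad) ∥ H(inner) → 128 + 64 = 192 bytes.

192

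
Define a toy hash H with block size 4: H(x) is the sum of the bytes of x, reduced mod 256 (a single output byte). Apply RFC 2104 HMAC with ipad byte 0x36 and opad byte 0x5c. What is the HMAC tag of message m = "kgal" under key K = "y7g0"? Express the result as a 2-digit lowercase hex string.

Key "y7g0" = 79 37 67 30 is exactly B = 4 bytes: K' = 79 37 67 30.
K' ⊕ ipad = 4f 01 51 06.  K' ⊕ opad = 25 6b 3b 6c.
Inner input = (K'⊕ipad) ∥ m = 4f 01 51 06 ∥ 6b 67 61 6c.
Inner hash: sum = 79+1+81+6+107+103+97+108 = 582; mod 256 = 70 → 46.
Outer input = (K'⊕opad) ∥ inner = 25 6b 3b 6c ∥ 46.
Outer hash (tag): sum = 37+107+59+108+70 = 381; mod 256 = 125 → 7d.

7d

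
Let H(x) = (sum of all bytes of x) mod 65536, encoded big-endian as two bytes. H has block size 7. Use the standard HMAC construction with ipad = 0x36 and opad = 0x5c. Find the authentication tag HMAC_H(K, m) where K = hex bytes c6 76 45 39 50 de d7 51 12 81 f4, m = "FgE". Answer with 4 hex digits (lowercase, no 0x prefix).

Key hex bytes c6 76 45 39 50 de d7 51 12 81 f4 is 11 bytes > B = 7, so hash it first: H(key) = 05 97, then zero-pad to 7 bytes: K' = 05 97 00 00 00 00 00.
K' ⊕ ipad = 33 a1 36 36 36 36 36.  K' ⊕ opad = 59 cb 5c 5c 5c 5c 5c.
Inner input = (K'⊕ipad) ∥ m = 33 a1 36 36 36 36 36 ∥ 46 67 45.
Inner hash: sum = 51+161+54+54+54+54+54+70+103+69 = 724 → 02 d4.
Outer input = (K'⊕opad) ∥ inner = 59 cb 5c 5c 5c 5c 5c ∥ 02 d4.
Outer hash (tag): sum = 89+203+92+92+92+92+92+2+212 = 966 → 03 c6.

03c6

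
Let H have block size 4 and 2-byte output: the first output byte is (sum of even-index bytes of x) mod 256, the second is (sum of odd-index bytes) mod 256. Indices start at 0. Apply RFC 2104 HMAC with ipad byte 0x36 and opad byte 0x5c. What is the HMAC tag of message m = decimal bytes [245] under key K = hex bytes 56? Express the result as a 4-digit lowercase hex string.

Key hex bytes 56 is 1 byte ≤ B = 4; zero-pad to 4 bytes: K' = 56 00 00 00.
K' ⊕ ipad = 60 36 36 36.  K' ⊕ opad = 0a 5c 5c 5c.
Inner input = (K'⊕ipad) ∥ m = 60 36 36 36 ∥ f5.
Inner hash: even-index sum = 395 mod 256 = 139; odd-index sum = 108 mod 256 = 108 → 8b 6c.
Outer input = (K'⊕opad) ∥ inner = 0a 5c 5c 5c ∥ 8b 6c.
Outer hash (tag): even-index sum = 241 mod 256 = 241; odd-index sum = 292 mod 256 = 36 → f1 24.

f124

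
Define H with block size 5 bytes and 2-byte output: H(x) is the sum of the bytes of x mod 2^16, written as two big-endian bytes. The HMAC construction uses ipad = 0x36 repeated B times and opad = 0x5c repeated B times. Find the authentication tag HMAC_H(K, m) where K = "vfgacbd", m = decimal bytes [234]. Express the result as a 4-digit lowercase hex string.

Key "vfgacbd" = 76 66 67 61 63 62 64 is 7 bytes > B = 5, so hash it first: H(key) = 02 cd, then zero-pad to 5 bytes: K' = 02 cd 00 00 00.
K' ⊕ ipad = 34 fb 36 36 36.  K' ⊕ opad = 5e 91 5c 5c 5c.
Inner input = (K'⊕ipad) ∥ m = 34 fb 36 36 36 ∥ ea.
Inner hash: sum = 52+251+54+54+54+234 = 699 → 02 bb.
Outer input = (K'⊕opad) ∥ inner = 5e 91 5c 5c 5c ∥ 02 bb.
Outer hash (tag): sum = 94+145+92+92+92+2+187 = 704 → 02 c0.

02c0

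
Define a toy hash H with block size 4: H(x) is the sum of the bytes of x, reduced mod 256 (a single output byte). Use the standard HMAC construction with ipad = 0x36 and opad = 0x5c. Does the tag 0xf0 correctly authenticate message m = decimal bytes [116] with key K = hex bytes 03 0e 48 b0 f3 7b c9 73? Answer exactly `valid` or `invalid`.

Key hex bytes 03 0e 48 b0 f3 7b c9 73 is 8 bytes > B = 4, so hash it first: H(key) = b3, then zero-pad to 4 bytes: K' = b3 00 00 00.
K' ⊕ ipad = 85 36 36 36; K' ⊕ opad = ef 5c 5c 5c.
Inner hash: sum = 133+54+54+54+116 = 411; mod 256 = 155 → 9b.
Outer hash (recomputed tag): sum = 239+92+92+92+155 = 670; mod 256 = 158 → 9e.
Recomputed tag = 9e; claimed = f0 → mismatch.

invalid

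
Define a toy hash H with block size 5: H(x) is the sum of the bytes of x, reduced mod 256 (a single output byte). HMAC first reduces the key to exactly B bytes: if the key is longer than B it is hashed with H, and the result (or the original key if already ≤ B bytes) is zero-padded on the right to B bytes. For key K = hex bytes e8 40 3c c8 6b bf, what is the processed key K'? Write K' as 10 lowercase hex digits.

|K| = 6 > B = 5, so first hash the key.
H(K): sum = 232+64+60+200+107+191 = 854; mod 256 = 86 → 56.
Zero-pad H(K) = 56 to 5 bytes: K' = 56 00 00 00 00.

5600000000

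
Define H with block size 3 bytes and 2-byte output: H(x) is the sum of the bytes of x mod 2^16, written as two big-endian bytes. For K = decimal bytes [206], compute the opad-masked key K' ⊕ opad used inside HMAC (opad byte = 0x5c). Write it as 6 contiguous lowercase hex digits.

Key decimal bytes [206] = ce is 1 byte ≤ B = 3; zero-pad to 3 bytes: K' = ce 00 00.
XOR each byte with 0x5c: ce⊕5c=92, 00⊕5c=5c, 00⊕5c=5c.

925c5c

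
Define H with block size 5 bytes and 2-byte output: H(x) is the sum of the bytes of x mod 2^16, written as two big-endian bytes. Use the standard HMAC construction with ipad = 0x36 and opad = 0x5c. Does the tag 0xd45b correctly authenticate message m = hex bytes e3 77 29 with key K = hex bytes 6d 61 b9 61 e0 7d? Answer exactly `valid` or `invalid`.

Key hex bytes 6d 61 b9 61 e0 7d is 6 bytes > B = 5, so hash it first: H(key) = 03 45, then zero-pad to 5 bytes: K' = 03 45 00 00 00.
K' ⊕ ipad = 35 73 36 36 36; K' ⊕ opad = 5f 19 5c 5c 5c.
Inner hash: sum = 53+115+54+54+54+227+119+41 = 717 → 02 cd.
Outer hash (recomputed tag): sum = 95+25+92+92+92+2+205 = 603 → 02 5b.
Recomputed tag = 025b; claimed = d45b → mismatch.

invalid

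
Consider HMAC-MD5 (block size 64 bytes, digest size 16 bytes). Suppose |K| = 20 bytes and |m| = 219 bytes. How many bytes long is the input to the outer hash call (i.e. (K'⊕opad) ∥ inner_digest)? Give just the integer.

Key is 20 ≤ 64 bytes, zero-padded: |K'| = 64.
Outer input = (K'⊕opad) ∥ H(inner) → 64 + 16 = 80 bytes.

80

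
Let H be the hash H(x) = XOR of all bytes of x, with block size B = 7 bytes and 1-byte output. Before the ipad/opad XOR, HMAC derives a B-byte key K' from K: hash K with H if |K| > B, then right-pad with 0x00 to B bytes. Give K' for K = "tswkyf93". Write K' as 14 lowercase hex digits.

|K| = 8 > B = 7, so first hash the key.
H(K): XOR 74⊕73⊕77⊕6b⊕79⊕66⊕39⊕33 = 0e.
Zero-pad H(K) = 0e to 7 bytes: K' = 0e 00 00 00 00 00 00.

0e000000000000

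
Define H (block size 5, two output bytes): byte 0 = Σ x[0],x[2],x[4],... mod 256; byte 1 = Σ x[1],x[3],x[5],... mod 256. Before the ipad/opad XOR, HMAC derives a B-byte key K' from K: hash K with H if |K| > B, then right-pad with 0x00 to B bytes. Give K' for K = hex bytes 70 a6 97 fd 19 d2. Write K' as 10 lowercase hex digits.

2075000000

|K| = 6 > B = 5, so first hash the key.
H(K): even-index sum = 288 mod 256 = 32; odd-index sum = 629 mod 256 = 117 → 20 75.
Zero-pad H(K) = 20 75 to 5 bytes: K' = 20 75 00 00 00.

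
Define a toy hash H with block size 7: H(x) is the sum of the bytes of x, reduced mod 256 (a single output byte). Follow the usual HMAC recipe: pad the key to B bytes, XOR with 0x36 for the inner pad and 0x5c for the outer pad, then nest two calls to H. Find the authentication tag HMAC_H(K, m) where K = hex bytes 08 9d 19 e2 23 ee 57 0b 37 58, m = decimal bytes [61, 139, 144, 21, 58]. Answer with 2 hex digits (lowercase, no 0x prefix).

a5

Key hex bytes 08 9d 19 e2 23 ee 57 0b 37 58 is 10 bytes > B = 7, so hash it first: H(key) = a2, then zero-pad to 7 bytes: K' = a2 00 00 00 00 00 00.
K' ⊕ ipad = 94 36 36 36 36 36 36.  K' ⊕ opad = fe 5c 5c 5c 5c 5c 5c.
Inner input = (K'⊕ipad) ∥ m = 94 36 36 36 36 36 36 ∥ 3d 8b 90 15 3a.
Inner hash: sum = 148+54+54+54+54+54+54+61+139+144+21+58 = 895; mod 256 = 127 → 7f.
Outer input = (K'⊕opad) ∥ inner = fe 5c 5c 5c 5c 5c 5c ∥ 7f.
Outer hash (tag): sum = 254+92+92+92+92+92+92+127 = 933; mod 256 = 165 → a5.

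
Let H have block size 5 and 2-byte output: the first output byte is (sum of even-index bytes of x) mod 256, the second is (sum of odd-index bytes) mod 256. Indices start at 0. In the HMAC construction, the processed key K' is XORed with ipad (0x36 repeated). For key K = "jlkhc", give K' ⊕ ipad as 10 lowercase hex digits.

Key "jlkhc" = 6a 6c 6b 68 63 is exactly B = 5 bytes: K' = 6a 6c 6b 68 63.
XOR each byte with 0x36: 6a⊕36=5c, 6c⊕36=5a, 6b⊕36=5d, 68⊕36=5e, 63⊕36=55.

5c5a5d5e55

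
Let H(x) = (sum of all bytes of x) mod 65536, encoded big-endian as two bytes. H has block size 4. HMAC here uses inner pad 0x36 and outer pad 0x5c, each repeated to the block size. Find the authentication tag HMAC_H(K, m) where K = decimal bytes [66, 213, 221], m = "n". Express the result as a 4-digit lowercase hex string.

026c

Key decimal bytes [66, 213, 221] = 42 d5 dd is 3 bytes ≤ B = 4; zero-pad to 4 bytes: K' = 42 d5 dd 00.
K' ⊕ ipad = 74 e3 eb 36.  K' ⊕ opad = 1e 89 81 5c.
Inner input = (K'⊕ipad) ∥ m = 74 e3 eb 36 ∥ 6e.
Inner hash: sum = 116+227+235+54+110 = 742 → 02 e6.
Outer input = (K'⊕opad) ∥ inner = 1e 89 81 5c ∥ 02 e6.
Outer hash (tag): sum = 30+137+129+92+2+230 = 620 → 02 6c.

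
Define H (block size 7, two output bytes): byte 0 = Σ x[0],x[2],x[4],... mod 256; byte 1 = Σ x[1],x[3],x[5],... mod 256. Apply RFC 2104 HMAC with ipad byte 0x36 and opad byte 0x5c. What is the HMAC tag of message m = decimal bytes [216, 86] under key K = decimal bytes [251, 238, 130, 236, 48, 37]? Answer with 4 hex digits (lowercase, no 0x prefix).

Key decimal bytes [251, 238, 130, 236, 48, 37] = fb ee 82 ec 30 25 is 6 bytes ≤ B = 7; zero-pad to 7 bytes: K' = fb ee 82 ec 30 25 00.
K' ⊕ ipad = cd d8 b4 da 06 13 36.  K' ⊕ opad = a7 b2 de b0 6c 79 5c.
Inner input = (K'⊕ipad) ∥ m = cd d8 b4 da 06 13 36 ∥ d8 56.
Inner hash: even-index sum = 531 mod 256 = 19; odd-index sum = 669 mod 256 = 157 → 13 9d.
Outer input = (K'⊕opad) ∥ inner = a7 b2 de b0 6c 79 5c ∥ 13 9d.
Outer hash (tag): even-index sum = 746 mod 256 = 234; odd-index sum = 494 mod 256 = 238 → ea ee.

eaee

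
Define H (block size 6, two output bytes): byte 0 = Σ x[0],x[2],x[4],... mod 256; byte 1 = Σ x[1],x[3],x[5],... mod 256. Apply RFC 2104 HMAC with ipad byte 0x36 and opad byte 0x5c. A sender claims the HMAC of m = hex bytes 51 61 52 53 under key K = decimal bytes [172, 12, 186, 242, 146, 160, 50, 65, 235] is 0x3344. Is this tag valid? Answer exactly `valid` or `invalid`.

Key decimal bytes [172, 12, 186, 242, 146, 160, 50, 65, 235] = ac 0c ba f2 92 a0 32 41 eb is 9 bytes > B = 6, so hash it first: H(key) = 15 df, then zero-pad to 6 bytes: K' = 15 df 00 00 00 00.
K' ⊕ ipad = 23 e9 36 36 36 36; K' ⊕ opad = 49 83 5c 5c 5c 5c.
Inner hash: even-index sum = 306 mod 256 = 50; odd-index sum = 521 mod 256 = 9 → 32 09.
Outer hash (recomputed tag): even-index sum = 307 mod 256 = 51; odd-index sum = 324 mod 256 = 68 → 33 44.
Recomputed tag = 3344; claimed = 3344 → match.

valid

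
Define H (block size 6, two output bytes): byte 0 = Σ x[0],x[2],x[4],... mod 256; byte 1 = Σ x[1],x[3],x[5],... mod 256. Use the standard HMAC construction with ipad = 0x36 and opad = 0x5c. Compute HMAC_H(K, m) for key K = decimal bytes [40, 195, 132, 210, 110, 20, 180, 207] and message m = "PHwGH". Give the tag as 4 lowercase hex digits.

bd25

Key decimal bytes [40, 195, 132, 210, 110, 20, 180, 207] = 28 c3 84 d2 6e 14 b4 cf is 8 bytes > B = 6, so hash it first: H(key) = ce 78, then zero-pad to 6 bytes: K' = ce 78 00 00 00 00.
K' ⊕ ipad = f8 4e 36 36 36 36.  K' ⊕ opad = 92 24 5c 5c 5c 5c.
Inner input = (K'⊕ipad) ∥ m = f8 4e 36 36 36 36 ∥ 50 48 77 47 48.
Inner hash: even-index sum = 627 mod 256 = 115; odd-index sum = 329 mod 256 = 73 → 73 49.
Outer input = (K'⊕opad) ∥ inner = 92 24 5c 5c 5c 5c ∥ 73 49.
Outer hash (tag): even-index sum = 445 mod 256 = 189; odd-index sum = 293 mod 256 = 37 → bd 25.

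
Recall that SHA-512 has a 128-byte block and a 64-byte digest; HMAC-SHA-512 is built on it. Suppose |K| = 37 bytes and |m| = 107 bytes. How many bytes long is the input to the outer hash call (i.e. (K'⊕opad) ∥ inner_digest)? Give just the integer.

192

Key is 37 ≤ 128 bytes, zero-padded: |K'| = 128.
Outer input = (K'⊕opad) ∥ H(inner) → 128 + 64 = 192 bytes.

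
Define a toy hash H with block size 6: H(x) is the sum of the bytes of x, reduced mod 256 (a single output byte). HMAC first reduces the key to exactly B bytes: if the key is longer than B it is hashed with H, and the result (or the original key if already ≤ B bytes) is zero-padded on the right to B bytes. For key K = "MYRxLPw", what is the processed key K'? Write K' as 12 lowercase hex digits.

|K| = 7 > B = 6, so first hash the key.
H(K): sum = 77+89+82+120+76+80+119 = 643; mod 256 = 131 → 83.
Zero-pad H(K) = 83 to 6 bytes: K' = 83 00 00 00 00 00.

830000000000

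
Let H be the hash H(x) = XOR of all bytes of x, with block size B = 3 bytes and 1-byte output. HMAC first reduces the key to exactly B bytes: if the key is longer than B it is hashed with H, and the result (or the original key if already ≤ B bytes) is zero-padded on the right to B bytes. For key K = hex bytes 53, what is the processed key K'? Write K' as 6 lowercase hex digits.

530000

Key hex bytes 53 is 1 byte ≤ B = 3; zero-pad to 3 bytes: K' = 53 00 00.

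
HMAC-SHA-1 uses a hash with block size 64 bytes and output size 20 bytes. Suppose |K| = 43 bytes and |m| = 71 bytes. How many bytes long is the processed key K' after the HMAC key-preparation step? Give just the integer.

Key is 43 ≤ 64 bytes, zero-padded: |K'| = 64.

64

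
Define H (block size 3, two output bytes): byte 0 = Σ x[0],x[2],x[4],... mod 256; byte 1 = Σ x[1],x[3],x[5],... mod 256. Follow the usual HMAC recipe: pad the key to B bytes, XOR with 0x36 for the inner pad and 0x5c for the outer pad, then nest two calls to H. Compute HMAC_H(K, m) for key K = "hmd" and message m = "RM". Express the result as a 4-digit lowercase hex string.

Key "hmd" = 68 6d 64 is exactly B = 3 bytes: K' = 68 6d 64.
K' ⊕ ipad = 5e 5b 52.  K' ⊕ opad = 34 31 38.
Inner input = (K'⊕ipad) ∥ m = 5e 5b 52 ∥ 52 4d.
Inner hash: even-index sum = 253 mod 256 = 253; odd-index sum = 173 mod 256 = 173 → fd ad.
Outer input = (K'⊕opad) ∥ inner = 34 31 38 ∥ fd ad.
Outer hash (tag): even-index sum = 281 mod 256 = 25; odd-index sum = 302 mod 256 = 46 → 19 2e.

192e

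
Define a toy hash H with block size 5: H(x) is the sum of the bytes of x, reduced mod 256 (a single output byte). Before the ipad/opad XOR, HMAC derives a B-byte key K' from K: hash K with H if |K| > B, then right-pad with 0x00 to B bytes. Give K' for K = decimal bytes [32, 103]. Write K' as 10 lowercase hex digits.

2067000000

Key decimal bytes [32, 103] = 20 67 is 2 bytes ≤ B = 5; zero-pad to 5 bytes: K' = 20 67 00 00 00.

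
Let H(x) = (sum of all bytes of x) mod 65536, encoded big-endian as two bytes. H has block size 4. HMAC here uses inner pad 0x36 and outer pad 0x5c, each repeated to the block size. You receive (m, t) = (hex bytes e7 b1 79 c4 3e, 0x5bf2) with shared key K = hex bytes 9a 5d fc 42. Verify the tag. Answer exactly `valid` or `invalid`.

invalid

Key hex bytes 9a 5d fc 42 is exactly B = 4 bytes: K' = 9a 5d fc 42.
K' ⊕ ipad = ac 6b ca 74; K' ⊕ opad = c6 01 a0 1e.
Inner hash: sum = 172+107+202+116+231+177+121+196+62 = 1384 → 05 68.
Outer hash (recomputed tag): sum = 198+1+160+30+5+104 = 498 → 01 f2.
Recomputed tag = 01f2; claimed = 5bf2 → mismatch.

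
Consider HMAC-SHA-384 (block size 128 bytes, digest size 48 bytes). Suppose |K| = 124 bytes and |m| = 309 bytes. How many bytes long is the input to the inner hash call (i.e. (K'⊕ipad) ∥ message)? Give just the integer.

437

Key is 124 ≤ 128 bytes, zero-padded: |K'| = 128.
Inner input = (K'⊕ipad) ∥ m → 128 + 309 = 437 bytes.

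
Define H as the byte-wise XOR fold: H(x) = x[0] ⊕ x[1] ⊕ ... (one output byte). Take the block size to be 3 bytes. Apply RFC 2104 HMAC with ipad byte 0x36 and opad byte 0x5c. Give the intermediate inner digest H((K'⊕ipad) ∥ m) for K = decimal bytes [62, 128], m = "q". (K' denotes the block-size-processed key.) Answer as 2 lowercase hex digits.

Key decimal bytes [62, 128] = 3e 80 is 2 bytes ≤ B = 3; zero-pad to 3 bytes: K' = 3e 80 00.
K' ⊕ ipad = 08 b6 36.
Inner input = 08 b6 36 ∥ 71.
Inner hash: XOR 08⊕b6⊕36⊕71 = f9.

f9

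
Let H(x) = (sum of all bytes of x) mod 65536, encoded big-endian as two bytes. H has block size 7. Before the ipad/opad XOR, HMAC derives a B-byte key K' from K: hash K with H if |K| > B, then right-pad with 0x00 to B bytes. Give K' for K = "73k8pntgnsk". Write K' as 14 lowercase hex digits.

|K| = 11 > B = 7, so first hash the key.
H(K): sum = 55+51+107+56+112+110+116+103+110+115+107 = 1042 → 04 12.
Zero-pad H(K) = 04 12 to 7 bytes: K' = 04 12 00 00 00 00 00.

04120000000000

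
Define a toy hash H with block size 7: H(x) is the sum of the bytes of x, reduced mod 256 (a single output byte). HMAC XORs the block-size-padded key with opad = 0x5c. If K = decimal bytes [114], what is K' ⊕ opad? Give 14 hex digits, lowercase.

2e5c5c5c5c5c5c

Key decimal bytes [114] = 72 is 1 byte ≤ B = 7; zero-pad to 7 bytes: K' = 72 00 00 00 00 00 00.
XOR each byte with 0x5c: 72⊕5c=2e, 00⊕5c=5c, 00⊕5c=5c, 00⊕5c=5c, 00⊕5c=5c, 00⊕5c=5c, 00⊕5c=5c.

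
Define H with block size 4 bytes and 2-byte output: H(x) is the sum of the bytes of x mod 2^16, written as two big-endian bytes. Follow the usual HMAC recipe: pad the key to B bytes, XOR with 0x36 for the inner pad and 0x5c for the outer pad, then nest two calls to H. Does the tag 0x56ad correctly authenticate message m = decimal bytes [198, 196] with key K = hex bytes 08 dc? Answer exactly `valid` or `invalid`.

invalid

Key hex bytes 08 dc is 2 bytes ≤ B = 4; zero-pad to 4 bytes: K' = 08 dc 00 00.
K' ⊕ ipad = 3e ea 36 36; K' ⊕ opad = 54 80 5c 5c.
Inner hash: sum = 62+234+54+54+198+196 = 798 → 03 1e.
Outer hash (recomputed tag): sum = 84+128+92+92+3+30 = 429 → 01 ad.
Recomputed tag = 01ad; claimed = 56ad → mismatch.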